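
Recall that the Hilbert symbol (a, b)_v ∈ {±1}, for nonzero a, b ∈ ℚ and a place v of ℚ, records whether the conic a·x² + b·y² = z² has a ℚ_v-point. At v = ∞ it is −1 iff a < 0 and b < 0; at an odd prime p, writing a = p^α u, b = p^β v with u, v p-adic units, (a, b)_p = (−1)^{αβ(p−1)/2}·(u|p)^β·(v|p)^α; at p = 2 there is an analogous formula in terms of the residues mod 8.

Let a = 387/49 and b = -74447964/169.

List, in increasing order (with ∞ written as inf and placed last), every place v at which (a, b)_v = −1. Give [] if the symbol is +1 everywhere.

(a, b) ≡ (43, -2067999) mod (ℚ^×)²; places V = {2, 3, 7, 13, 17, 23, 41, 43, ∞}.
(a,b)_7: α=-2, u≡2; β=0, v≡4 (mod 7); (2|7)=+1, (4|7)=+1; sign (−1)^0·+1^0·+1^-2 = +1.
(a,b)_17: α=0, u≡2; β=1, v≡7 (mod 17); (2|17)=+1, (7|17)=-1; sign (−1)^0·+1^1·-1^0 = +1.
(a,b)_3: α=2, u≡1; β=3, v≡1 (mod 3); (1|3)=+1, (1|3)=+1; sign (−1)^0·+1^3·+1^2 = +1.
(a,b)_13: α=0, u≡1; β=-2, v≡7 (mod 13); (1|13)=+1, (7|13)=-1; sign (−1)^0·+1^-2·-1^0 = +1.
(a,b)_2: α=0, β=2; u≡3, v≡1 (mod 8); ε(u)ε(v)=1·0, αω(v)=0·0, βω(u)=2·1; sum ≡ 0  ⇒  +1.
(a,b)_41: α=0, u≡33; β=1, v≡9 (mod 41); (33|41)=+1, (9|41)=+1; sign (−1)^0·+1^1·+1^0 = +1.
(a,b)_∞: sgn(43)=+, sgn(-2067999)=−, so +1.
(a,b)_23: α=0, u≡14; β=1, v≡19 (mod 23); (14|23)=-1, (19|23)=-1; sign (−1)^0·-1^1·-1^0 = -1.
(a,b)_43: α=1, u≡23; β=1, v≡13 (mod 43); (23|43)=+1, (13|43)=+1; sign (−1)^1·+1^1·+1^1 = -1.
Ram(43, -2067999) = {23, 43}; no ℚ_23-point on the conic.

[23, 43]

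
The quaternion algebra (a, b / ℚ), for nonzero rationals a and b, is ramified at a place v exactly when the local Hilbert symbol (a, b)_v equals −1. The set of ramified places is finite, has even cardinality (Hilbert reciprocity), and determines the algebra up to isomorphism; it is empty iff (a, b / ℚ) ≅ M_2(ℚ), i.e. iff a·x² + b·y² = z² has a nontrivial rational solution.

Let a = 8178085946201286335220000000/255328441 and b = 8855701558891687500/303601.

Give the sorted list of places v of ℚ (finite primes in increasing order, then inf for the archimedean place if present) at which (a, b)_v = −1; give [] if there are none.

Mod squares: a ≡ 5, b ≡ 3003. Check v ∈ {∞, 2, 3, 5, 7, 11, 13, 19, 29, 31}.
v=31: a=31^4·(≡2), b=31^2·(≡6) mod 31; (2|31)=+1, (6|31)=-1; (−1)^{4·2·15}·(+1)^2·(-1)^4 = +1.
v=3: a=3^2·(≡2), b=3^1·(≡2) mod 3; (2|3)=-1, (2|3)=-1; (−1)^{2·1·1}·(-1)^1·(-1)^2 = -1.
v=13: a=13^4·(≡8), b=13^3·(≡3) mod 13; (8|13)=-1, (3|13)=+1; (−1)^{4·3·6}·(-1)^3·(+1)^4 = -1.
v=∞: 5 > 0 and 3003 > 0  ⇒  (a,b)_∞ = +1.
v=29: a=29^-4·(≡9), b=29^-2·(≡16) mod 29; (9|29)=+1, (16|29)=+1; (−1)^{-4·-2·14}·(+1)^-2·(+1)^-4 = +1.
v=2: v_2(a)=8, v_2(b)=2; units ≡ 5, 3 (mod 8); ε·ε+αω+βω = 0·1+8·1+2·1 ≡ 0  ⇒  (a,b)_2 = +1.
v=19: a=19^-2·(≡9), b=19^-2·(≡9) mod 19; (9|19)=+1, (9|19)=+1; (−1)^{-2·-2·9}·(+1)^-2·(+1)^-2 = +1.
v=11: a=11^4·(≡3), b=11^3·(≡5) mod 11; (3|11)=+1, (5|11)=+1; (−1)^{4·3·5}·(+1)^3·(+1)^4 = +1.
v=5: a=5^7·(≡1), b=5^6·(≡3) mod 5; (1|5)=+1, (3|5)=-1; (−1)^{7·6·2}·(+1)^6·(-1)^7 = -1.
v=7: a=7^6·(≡6), b=7^5·(≡1) mod 7; (6|7)=-1, (1|7)=+1; (−1)^{6·5·3}·(-1)^5·(+1)^6 = -1.
|Ram(5, 3003)| = 4, even; anisotropic at {3, 5, 7, 13}.

[3, 5, 7, 13]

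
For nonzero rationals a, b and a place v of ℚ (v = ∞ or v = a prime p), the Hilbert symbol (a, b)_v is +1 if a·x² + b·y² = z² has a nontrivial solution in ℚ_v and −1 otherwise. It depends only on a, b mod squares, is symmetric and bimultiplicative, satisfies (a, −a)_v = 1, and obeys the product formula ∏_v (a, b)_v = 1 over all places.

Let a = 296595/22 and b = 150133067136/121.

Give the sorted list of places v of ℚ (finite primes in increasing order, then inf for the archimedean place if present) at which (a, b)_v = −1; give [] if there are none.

[2, 3, 11, 13]

(a, b) ≡ (4290, 6) mod (ℚ^×)²; places V = {2, 3, 5, 11, 13, ∞}.
(a,b)_5: α=1, u≡2; β=0, v≡1 (mod 5); (2|5)=-1, (1|5)=+1; sign (−1)^0·-1^0·+1^1 = +1.
(a,b)_13: α=3, u≡2; β=6, v≡2 (mod 13); (2|13)=-1, (2|13)=-1; sign (−1)^0·-1^6·-1^3 = -1.
(a,b)_11: α=-1, u≡1; β=-2, v≡8 (mod 11); (1|11)=+1, (8|11)=-1; sign (−1)^0·+1^-2·-1^-1 = -1.
(a,b)_∞: sgn(4290)=+, sgn(6)=+, so +1.
(a,b)_2: α=-1, β=7; u≡1, v≡3 (mod 8); ε(u)ε(v)=0·1, αω(v)=-1·1, βω(u)=7·0; sum ≡ 1  ⇒  -1.
(a,b)_3: α=3, u≡2; β=5, v≡2 (mod 3); (2|3)=-1, (2|3)=-1; sign (−1)^1·-1^5·-1^3 = -1.
(4290, 6 / ℚ) ramifies at {2, 3, 11, 13}: a division algebra.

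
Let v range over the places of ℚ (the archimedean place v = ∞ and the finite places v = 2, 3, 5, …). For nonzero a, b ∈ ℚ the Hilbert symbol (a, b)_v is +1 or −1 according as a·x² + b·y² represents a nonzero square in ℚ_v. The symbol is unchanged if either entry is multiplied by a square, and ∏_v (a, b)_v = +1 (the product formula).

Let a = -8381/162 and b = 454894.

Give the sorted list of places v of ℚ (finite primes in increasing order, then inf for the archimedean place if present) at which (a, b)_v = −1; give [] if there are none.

[11, 23]

(a, b) ≡ (-58, 454894) mod (ℚ^×)²; places V = {2, 3, 11, 17, 23, 29, 31, ∞}.
(a,b)_29: α=1, u≡12; β=1, v≡26 (mod 29); (12|29)=-1, (26|29)=-1; sign (−1)^0·-1^1·-1^1 = +1.
(a,b)_17: α=2, u≡10; β=0, v≡8 (mod 17); (10|17)=-1, (8|17)=+1; sign (−1)^0·-1^0·+1^2 = +1.
(a,b)_23: α=0, u≡14; β=1, v≡21 (mod 23); (14|23)=-1, (21|23)=-1; sign (−1)^0·-1^1·-1^0 = -1.
(a,b)_2: α=-1, β=1; u≡3, v≡7 (mod 8); ε(u)ε(v)=1·1, αω(v)=-1·0, βω(u)=1·1; sum ≡ 0  ⇒  +1.
(a,b)_11: α=0, u≡7; β=1, v≡5 (mod 11); (7|11)=-1, (5|11)=+1; sign (−1)^0·-1^1·+1^0 = -1.
(a,b)_3: α=-4, u≡2; β=0, v≡1 (mod 3); (2|3)=-1, (1|3)=+1; sign (−1)^0·-1^0·+1^-4 = +1.
(a,b)_31: α=0, u≡25; β=1, v≡11 (mod 31); (25|31)=+1, (11|31)=-1; sign (−1)^0·+1^1·-1^0 = +1.
(a,b)_∞: sgn(-58)=−, sgn(454894)=+, so +1.
(-58, 454894 / ℚ) ramifies at {11, 23}: a division algebra.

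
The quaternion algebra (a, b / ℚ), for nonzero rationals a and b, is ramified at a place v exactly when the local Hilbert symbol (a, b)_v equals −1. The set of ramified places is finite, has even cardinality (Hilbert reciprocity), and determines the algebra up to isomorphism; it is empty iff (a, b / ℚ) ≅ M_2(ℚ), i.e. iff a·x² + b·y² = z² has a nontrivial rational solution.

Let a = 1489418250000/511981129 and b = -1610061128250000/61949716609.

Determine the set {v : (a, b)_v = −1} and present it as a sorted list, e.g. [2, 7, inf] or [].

Mod squares: a ≡ 2697, b ≡ -2915457. Check v ∈ {∞, 2, 3, 5, 11, 17, 23, 29, 31, 47}.
v=11: a=11^-6·(≡7), b=11^-8·(≡1) mod 11; (7|11)=-1, (1|11)=+1; (−1)^{-6·-8·5}·(-1)^-8·(+1)^-6 = +1.
v=31: a=31^1·(≡18), b=31^1·(≡7) mod 31; (18|31)=+1, (7|31)=+1; (−1)^{1·1·15}·(+1)^1·(+1)^1 = -1.
v=17: a=17^-2·(≡7), b=17^-2·(≡16) mod 17; (7|17)=-1, (16|17)=+1; (−1)^{-2·-2·8}·(-1)^-2·(+1)^-2 = +1.
v=29: a=29^1·(≡1), b=29^1·(≡10) mod 29; (1|29)=+1, (10|29)=-1; (−1)^{1·1·14}·(+1)^1·(-1)^1 = -1.
v=3: a=3^1·(≡2), b=3^1·(≡1) mod 3; (2|3)=-1, (1|3)=+1; (−1)^{1·1·1}·(-1)^1·(+1)^1 = +1.
v=∞: 2697 > 0 and -2915457 < 0  ⇒  (a,b)_∞ = +1.
v=47: a=47^2·(≡17), b=47^3·(≡36) mod 47; (17|47)=+1, (36|47)=+1; (−1)^{2·3·23}·(+1)^3·(+1)^2 = +1.
v=23: a=23^0·(≡16), b=23^1·(≡5) mod 23; (16|23)=+1, (5|23)=-1; (−1)^{0·1·11}·(+1)^1·(-1)^0 = +1.
v=5: a=5^6·(≡2), b=5^6·(≡3) mod 5; (2|5)=-1, (3|5)=-1; (−1)^{6·6·2}·(-1)^6·(-1)^6 = +1.
v=2: v_2(a)=4, v_2(b)=4; units ≡ 1, 7 (mod 8); ε·ε+αω+βω = 0·1+4·0+4·0 ≡ 0  ⇒  (a,b)_2 = +1.
Ram(2697, -2915457) = {29, 31}; no ℚ_29-point on the conic.

[29, 31]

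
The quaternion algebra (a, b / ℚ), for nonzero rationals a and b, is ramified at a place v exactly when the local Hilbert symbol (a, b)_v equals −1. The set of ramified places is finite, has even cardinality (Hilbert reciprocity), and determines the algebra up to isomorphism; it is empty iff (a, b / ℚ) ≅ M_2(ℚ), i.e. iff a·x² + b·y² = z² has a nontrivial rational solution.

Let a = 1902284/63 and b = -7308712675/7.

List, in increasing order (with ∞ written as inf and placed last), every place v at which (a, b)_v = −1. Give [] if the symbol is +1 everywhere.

(a, b) ≡ (6293, -2046439549) mod (ℚ^×)²; places V = {2, 3, 5, 7, 11, 17, 23, 29, 31, 37, 47, ∞}.
(a,b)_17: α=0, u≡10; β=1, v≡14 (mod 17); (10|17)=-1, (14|17)=-1; sign (−1)^0·-1^1·-1^0 = -1.
(a,b)_29: α=1, u≡17; β=1, v≡10 (mod 29); (17|29)=-1, (10|29)=-1; sign (−1)^0·-1^1·-1^1 = +1.
(a,b)_47: α=0, u≡18; β=1, v≡14 (mod 47); (18|47)=+1, (14|47)=+1; sign (−1)^0·+1^1·+1^0 = +1.
(a,b)_3: α=-2, u≡2; β=0, v≡2 (mod 3); (2|3)=-1, (2|3)=-1; sign (−1)^0·-1^0·-1^-2 = +1.
(a,b)_23: α=2, u≡14; β=0, v≡22 (mod 23); (14|23)=-1, (22|23)=-1; sign (−1)^0·-1^0·-1^2 = +1.
(a,b)_31: α=1, u≡15; β=1, v≡17 (mod 31); (15|31)=-1, (17|31)=-1; sign (−1)^1·-1^1·-1^1 = -1.
(a,b)_∞: sgn(6293)=+, sgn(-2046439549)=−, so +1.
(a,b)_5: α=0, u≡3; β=2, v≡4 (mod 5); (3|5)=-1, (4|5)=+1; sign (−1)^0·-1^2·+1^0 = +1.
(a,b)_2: α=2, β=0; u≡5, v≡3 (mod 8); ε(u)ε(v)=0·1, αω(v)=2·1, βω(u)=0·1; sum ≡ 0  ⇒  +1.
(a,b)_11: α=0, u≡4; β=1, v≡3 (mod 11); (4|11)=+1, (3|11)=+1; sign (−1)^0·+1^1·+1^0 = +1.
(a,b)_37: α=0, u≡30; β=1, v≡23 (mod 37); (30|37)=+1, (23|37)=-1; sign (−1)^0·+1^1·-1^0 = +1.
(a,b)_7: α=-1, u≡3; β=-1, v≡2 (mod 7); (3|7)=-1, (2|7)=+1; sign (−1)^1·-1^-1·+1^-1 = +1.
(6293, -2046439549 / ℚ) ramifies at {17, 31}: a division algebra.

[17, 31]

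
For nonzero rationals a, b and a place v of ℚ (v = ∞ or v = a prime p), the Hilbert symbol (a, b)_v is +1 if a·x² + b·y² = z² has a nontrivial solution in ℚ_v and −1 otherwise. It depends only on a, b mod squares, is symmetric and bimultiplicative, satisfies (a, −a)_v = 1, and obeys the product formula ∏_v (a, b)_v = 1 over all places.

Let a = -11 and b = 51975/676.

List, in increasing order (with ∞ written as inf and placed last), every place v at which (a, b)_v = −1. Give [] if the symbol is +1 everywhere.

(a, b) ≡ (-11, 231) mod (ℚ^×)²; places V = {2, 3, 5, 7, 11, 13, ∞}.
(a,b)_7: α=0, u≡3; β=1, v≡3 (mod 7); (3|7)=-1, (3|7)=-1; sign (−1)^0·-1^1·-1^0 = -1.
(a,b)_5: α=0, u≡4; β=2, v≡4 (mod 5); (4|5)=+1, (4|5)=+1; sign (−1)^0·+1^2·+1^0 = +1.
(a,b)_13: α=0, u≡2; β=-2, v≡10 (mod 13); (2|13)=-1, (10|13)=+1; sign (−1)^0·-1^-2·+1^0 = +1.
(a,b)_2: α=0, β=-2; u≡5, v≡7 (mod 8); ε(u)ε(v)=0·1, αω(v)=0·0, βω(u)=-2·1; sum ≡ 0  ⇒  +1.
(a,b)_∞: sgn(-11)=−, sgn(231)=+, so +1.
(a,b)_11: α=1, u≡10; β=1, v≡10 (mod 11); (10|11)=-1, (10|11)=-1; sign (−1)^1·-1^1·-1^1 = -1.
(a,b)_3: α=0, u≡1; β=3, v≡2 (mod 3); (1|3)=+1, (2|3)=-1; sign (−1)^0·+1^3·-1^0 = +1.
|Ram(-11, 231)| = 2, even; anisotropic at {7, 11}.

[7, 11]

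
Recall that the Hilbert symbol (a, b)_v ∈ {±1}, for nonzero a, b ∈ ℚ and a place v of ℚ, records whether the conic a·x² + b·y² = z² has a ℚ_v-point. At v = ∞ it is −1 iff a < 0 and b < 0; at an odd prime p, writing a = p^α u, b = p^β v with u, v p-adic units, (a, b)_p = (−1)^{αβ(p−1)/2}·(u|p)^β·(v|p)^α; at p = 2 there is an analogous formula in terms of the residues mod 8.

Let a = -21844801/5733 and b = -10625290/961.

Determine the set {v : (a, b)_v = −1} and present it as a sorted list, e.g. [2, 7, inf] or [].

[5, 11, 13, 31, 37, inf]

(a, b) ≡ (-128557, -4810) mod (ℚ^×)²; places V = {2, 3, 5, 7, 11, 13, 29, 31, 37, 47, ∞}.
(a,b)_5: α=0, u≡3; β=1, v≡2 (mod 5); (3|5)=-1, (2|5)=-1; sign (−1)^0·-1^1·-1^0 = -1.
(a,b)_47: α=2, u≡19; β=2, v≡44 (mod 47); (19|47)=-1, (44|47)=-1; sign (−1)^0·-1^2·-1^2 = +1.
(a,b)_29: α=1, u≡9; β=0, v≡5 (mod 29); (9|29)=+1, (5|29)=+1; sign (−1)^0·+1^0·+1^1 = +1.
(a,b)_∞: sgn(-128557)=−, sgn(-4810)=−, so -1.
(a,b)_7: α=-2, u≡3; β=0, v≡5 (mod 7); (3|7)=-1, (5|7)=-1; sign (−1)^0·-1^0·-1^-2 = +1.
(a,b)_13: α=-1, u≡4; β=1, v≡7 (mod 13); (4|13)=+1, (7|13)=-1; sign (−1)^0·+1^1·-1^-1 = -1.
(a,b)_3: α=-2, u≡2; β=0, v≡2 (mod 3); (2|3)=-1, (2|3)=-1; sign (−1)^0·-1^0·-1^-2 = +1.
(a,b)_31: α=1, u≡5; β=-2, v≡22 (mod 31); (5|31)=+1, (22|31)=-1; sign (−1)^0·+1^-2·-1^1 = -1.
(a,b)_37: α=0, u≡19; β=1, v≡13 (mod 37); (19|37)=-1, (13|37)=-1; sign (−1)^0·-1^1·-1^0 = -1.
(a,b)_2: α=0, β=1; u≡3, v≡3 (mod 8); ε(u)ε(v)=1·1, αω(v)=0·1, βω(u)=1·1; sum ≡ 0  ⇒  +1.
(a,b)_11: α=1, u≡8; β=0, v≡7 (mod 11); (8|11)=-1, (7|11)=-1; sign (−1)^0·-1^0·-1^1 = -1.
|Ram(-128557, -4810)| = 6, even; anisotropic at {5, 11, 13, 31, 37, ∞}.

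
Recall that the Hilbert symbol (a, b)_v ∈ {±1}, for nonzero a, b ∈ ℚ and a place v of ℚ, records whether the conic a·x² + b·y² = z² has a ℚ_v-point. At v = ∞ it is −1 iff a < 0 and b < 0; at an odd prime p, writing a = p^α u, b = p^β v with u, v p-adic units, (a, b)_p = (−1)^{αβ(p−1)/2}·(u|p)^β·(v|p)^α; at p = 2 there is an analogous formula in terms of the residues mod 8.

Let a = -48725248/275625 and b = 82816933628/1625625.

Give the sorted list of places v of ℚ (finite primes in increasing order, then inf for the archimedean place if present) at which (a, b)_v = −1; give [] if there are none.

(a, b) ≡ (-13, 11687) mod (ℚ^×)²; places V = {2, 3, 5, 7, 11, 13, 17, 29, 31, ∞}.
(a,b)_2: α=8, β=2; u≡3, v≡7 (mod 8); ε(u)ε(v)=1·1, αω(v)=8·0, βω(u)=2·1; sum ≡ 1  ⇒  -1.
(a,b)_3: α=-2, u≡2; β=-2, v≡2 (mod 3); (2|3)=-1, (2|3)=-1; sign (−1)^0·-1^-2·-1^-2 = +1.
(a,b)_31: α=0, u≡14; β=1, v≡5 (mod 31); (14|31)=+1, (5|31)=+1; sign (−1)^0·+1^1·+1^0 = +1.
(a,b)_5: α=-4, u≡2; β=-4, v≡3 (mod 5); (2|5)=-1, (3|5)=-1; sign (−1)^0·-1^-4·-1^-4 = +1.
(a,b)_∞: sgn(-13)=−, sgn(11687)=+, so +1.
(a,b)_17: α=0, u≡4; β=-2, v≡8 (mod 17); (4|17)=+1, (8|17)=+1; sign (−1)^0·+1^-2·+1^0 = +1.
(a,b)_13: α=1, u≡1; β=1, v≡5 (mod 13); (1|13)=+1, (5|13)=-1; sign (−1)^0·+1^1·-1^1 = -1.
(a,b)_29: α=0, u≡13; β=1, v≡8 (mod 29); (13|29)=+1, (8|29)=-1; sign (−1)^0·+1^1·-1^0 = +1.
(a,b)_11: α=4, u≡3; β=6, v≡9 (mod 11); (3|11)=+1, (9|11)=+1; sign (−1)^0·+1^6·+1^4 = +1.
(a,b)_7: α=-2, u≡4; β=0, v≡2 (mod 7); (4|7)=+1, (2|7)=+1; sign (−1)^0·+1^0·+1^-2 = +1.
(-13, 11687 / ℚ) ramifies at {2, 13}: a division algebra.

[2, 13]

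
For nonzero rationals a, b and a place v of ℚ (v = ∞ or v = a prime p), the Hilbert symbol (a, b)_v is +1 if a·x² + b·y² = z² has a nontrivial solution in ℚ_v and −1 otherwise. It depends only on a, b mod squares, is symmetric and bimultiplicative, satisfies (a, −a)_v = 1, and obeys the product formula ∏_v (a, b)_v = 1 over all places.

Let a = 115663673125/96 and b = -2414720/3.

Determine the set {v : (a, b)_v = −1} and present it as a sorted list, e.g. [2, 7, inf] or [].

(a, b) ≡ (78, -2310) mod (ℚ^×)²; places V = {2, 3, 5, 7, 11, 13, ∞}.
(a,b)_7: α=6, u≡2; β=3, v≡3 (mod 7); (2|7)=+1, (3|7)=-1; sign (−1)^0·+1^3·-1^6 = +1.
(a,b)_∞: sgn(78)=+, sgn(-2310)=−, so +1.
(a,b)_3: α=-1, u≡2; β=-1, v≡1 (mod 3); (2|3)=-1, (1|3)=+1; sign (−1)^1·-1^-1·+1^-1 = +1.
(a,b)_13: α=1, u≡7; β=0, v≡10 (mod 13); (7|13)=-1, (10|13)=+1; sign (−1)^0·-1^0·+1^1 = +1.
(a,b)_11: α=2, u≡9; β=1, v≡6 (mod 11); (9|11)=+1, (6|11)=-1; sign (−1)^0·+1^1·-1^2 = +1.
(a,b)_5: α=4, u≡2; β=1, v≡2 (mod 5); (2|5)=-1, (2|5)=-1; sign (−1)^0·-1^1·-1^4 = -1.
(a,b)_2: α=-5, β=7; u≡7, v≡5 (mod 8); ε(u)ε(v)=1·0, αω(v)=-5·1, βω(u)=7·0; sum ≡ 1  ⇒  -1.
|Ram(78, -2310)| = 2, even; anisotropic at {2, 5}.

[2, 5]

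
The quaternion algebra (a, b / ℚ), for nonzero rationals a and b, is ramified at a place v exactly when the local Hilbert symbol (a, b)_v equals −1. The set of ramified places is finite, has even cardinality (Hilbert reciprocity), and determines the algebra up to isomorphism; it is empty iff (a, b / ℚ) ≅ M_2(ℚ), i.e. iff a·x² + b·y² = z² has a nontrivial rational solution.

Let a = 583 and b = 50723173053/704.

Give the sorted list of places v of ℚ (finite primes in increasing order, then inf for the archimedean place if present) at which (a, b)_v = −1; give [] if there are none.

Mod squares: a ≡ 583, b ≡ 2868943. Check v ∈ {∞, 2, 3, 7, 11, 19, 37, 53}.
v=53: a=53^1·(≡11), b=53^1·(≡19) mod 53; (11|53)=+1, (19|53)=-1; (−1)^{1·1·26}·(+1)^1·(-1)^1 = -1.
v=19: a=19^0·(≡13), b=19^1·(≡11) mod 19; (13|19)=-1, (11|19)=+1; (−1)^{0·1·9}·(-1)^1·(+1)^0 = -1.
v=37: a=37^0·(≡28), b=37^1·(≡23) mod 37; (28|37)=+1, (23|37)=-1; (−1)^{0·1·18}·(+1)^1·(-1)^0 = +1.
v=3: a=3^0·(≡1), b=3^4·(≡1) mod 3; (1|3)=+1, (1|3)=+1; (−1)^{0·4·1}·(+1)^4·(+1)^0 = +1.
v=∞: 583 > 0 and 2868943 > 0  ⇒  (a,b)_∞ = +1.
v=7: a=7^0·(≡2), b=7^5·(≡5) mod 7; (2|7)=+1, (5|7)=-1; (−1)^{0·5·3}·(+1)^5·(-1)^0 = +1.
v=11: a=11^1·(≡9), b=11^-1·(≡4) mod 11; (9|11)=+1, (4|11)=+1; (−1)^{1·-1·5}·(+1)^-1·(+1)^1 = -1.
v=2: v_2(a)=0, v_2(b)=-6; units ≡ 7, 7 (mod 8); ε·ε+αω+βω = 1·1+0·0+-6·0 ≡ 1  ⇒  (a,b)_2 = -1.
Ram(583, 2868943) = {2, 11, 19, 53}; no ℚ_2-point on the conic.

[2, 11, 19, 53]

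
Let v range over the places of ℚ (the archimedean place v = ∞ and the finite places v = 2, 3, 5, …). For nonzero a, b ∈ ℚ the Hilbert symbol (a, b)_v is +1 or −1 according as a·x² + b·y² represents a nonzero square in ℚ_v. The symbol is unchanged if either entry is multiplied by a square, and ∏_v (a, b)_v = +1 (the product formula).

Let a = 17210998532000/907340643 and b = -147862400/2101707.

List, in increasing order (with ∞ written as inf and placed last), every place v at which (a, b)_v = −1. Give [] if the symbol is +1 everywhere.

(a, b) ≡ (15587790, -5658) mod (ℚ^×)²; places V = {2, 3, 5, 7, 11, 13, 17, 19, 23, 29, 31, 41, ∞}.
(a,b)_7: α=2, u≡2; β=2, v≡5 (mod 7); (2|7)=+1, (5|7)=-1; sign (−1)^0·+1^2·-1^2 = +1.
(a,b)_19: α=1, u≡11; β=0, v≡9 (mod 19); (11|19)=+1, (9|19)=+1; sign (−1)^0·+1^0·+1^1 = +1.
(a,b)_3: α=-3, u≡2; β=-7, v≡1 (mod 3); (2|3)=-1, (1|3)=+1; sign (−1)^1·-1^-7·+1^-3 = +1.
(a,b)_11: α=-2, u≡4; β=0, v≡6 (mod 11); (4|11)=+1, (6|11)=-1; sign (−1)^0·+1^0·-1^-2 = +1.
(a,b)_23: α=1, u≡9; β=1, v≡7 (mod 23); (9|23)=+1, (7|23)=-1; sign (−1)^1·+1^1·-1^1 = +1.
(a,b)_∞: sgn(15587790)=+, sgn(-5658)=−, so +1.
(a,b)_13: α=2, u≡4; β=0, v≡12 (mod 13); (4|13)=+1, (12|13)=+1; sign (−1)^0·+1^0·+1^2 = +1.
(a,b)_29: α=1, u≡4; β=0, v≡10 (mod 29); (4|29)=+1, (10|29)=-1; sign (−1)^0·+1^0·-1^1 = -1.
(a,b)_2: α=5, β=7; u≡7, v≡3 (mod 8); ε(u)ε(v)=1·1, αω(v)=5·1, βω(u)=7·0; sum ≡ 0  ⇒  +1.
(a,b)_31: α=-2, u≡29; β=-2, v≡24 (mod 31); (29|31)=-1, (24|31)=-1; sign (−1)^0·-1^-2·-1^-2 = +1.
(a,b)_41: α=1, u≡3; β=1, v≡7 (mod 41); (3|41)=-1, (7|41)=-1; sign (−1)^0·-1^1·-1^1 = +1.
(a,b)_17: α=-2, u≡5; β=0, v≡7 (mod 17); (5|17)=-1, (7|17)=-1; sign (−1)^0·-1^0·-1^-2 = +1.
(a,b)_5: α=3, u≡2; β=2, v≡2 (mod 5); (2|5)=-1, (2|5)=-1; sign (−1)^0·-1^2·-1^3 = -1.
|Ram(15587790, -5658)| = 2, even; anisotropic at {5, 29}.

[5, 29]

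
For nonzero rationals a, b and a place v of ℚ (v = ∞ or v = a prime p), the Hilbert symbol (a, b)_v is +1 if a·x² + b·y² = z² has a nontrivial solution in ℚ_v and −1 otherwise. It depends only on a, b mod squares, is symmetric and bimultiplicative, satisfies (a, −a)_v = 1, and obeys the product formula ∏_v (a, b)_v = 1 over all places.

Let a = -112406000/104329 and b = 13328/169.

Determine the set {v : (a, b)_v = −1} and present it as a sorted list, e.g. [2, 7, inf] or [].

(a, b) ≡ (-5735, 17) mod (ℚ^×)²; places V = {2, 5, 7, 13, 17, 19, 31, 37, ∞}.
(a,b)_37: α=1, u≡34; β=0, v≡18 (mod 37); (34|37)=+1, (18|37)=-1; sign (−1)^0·+1^0·-1^1 = -1.
(a,b)_13: α=0, u≡2; β=-2, v≡3 (mod 13); (2|13)=-1, (3|13)=+1; sign (−1)^0·-1^-2·+1^0 = +1.
(a,b)_5: α=3, u≡3; β=0, v≡2 (mod 5); (3|5)=-1, (2|5)=-1; sign (−1)^0·-1^0·-1^3 = -1.
(a,b)_31: α=1, u≡5; β=0, v≡22 (mod 31); (5|31)=+1, (22|31)=-1; sign (−1)^0·+1^0·-1^1 = -1.
(a,b)_17: α=-2, u≡10; β=1, v≡15 (mod 17); (10|17)=-1, (15|17)=+1; sign (−1)^0·-1^1·+1^-2 = -1.
(a,b)_19: α=-2, u≡13; β=0, v≡5 (mod 19); (13|19)=-1, (5|19)=+1; sign (−1)^0·-1^0·+1^-2 = +1.
(a,b)_2: α=4, β=4; u≡1, v≡1 (mod 8); ε(u)ε(v)=0·0, αω(v)=4·0, βω(u)=4·0; sum ≡ 0  ⇒  +1.
(a,b)_7: α=2, u≡5; β=2, v≡6 (mod 7); (5|7)=-1, (6|7)=-1; sign (−1)^0·-1^2·-1^2 = +1.
(a,b)_∞: sgn(-5735)=−, sgn(17)=+, so +1.
|Ram(-5735, 17)| = 4, even; anisotropic at {5, 17, 31, 37}.

[5, 17, 31, 37]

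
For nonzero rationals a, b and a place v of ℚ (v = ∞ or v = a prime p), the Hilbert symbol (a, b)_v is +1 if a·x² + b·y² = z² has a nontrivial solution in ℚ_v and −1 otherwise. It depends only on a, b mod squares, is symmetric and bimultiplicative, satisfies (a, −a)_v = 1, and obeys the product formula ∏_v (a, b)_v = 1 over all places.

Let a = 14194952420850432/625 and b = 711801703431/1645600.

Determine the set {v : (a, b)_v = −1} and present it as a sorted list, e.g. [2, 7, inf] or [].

[]

(a, b) ≡ (627, 13566) mod (ℚ^×)²; places V = {2, 3, 5, 7, 11, 13, 17, 19, ∞}.
(a,b)_13: α=0, u≡10; β=2, v≡6 (mod 13); (10|13)=+1, (6|13)=-1; sign (−1)^0·+1^2·-1^0 = +1.
(a,b)_3: α=3, u≡2; β=5, v≡1 (mod 3); (2|3)=-1, (1|3)=+1; sign (−1)^1·-1^5·+1^3 = +1.
(a,b)_5: α=-4, u≡2; β=-2, v≡4 (mod 5); (2|5)=-1, (4|5)=+1; sign (−1)^0·-1^-2·+1^-4 = +1.
(a,b)_7: α=6, u≡1; β=1, v≡3 (mod 7); (1|7)=+1, (3|7)=-1; sign (−1)^0·+1^1·-1^6 = +1.
(a,b)_∞: sgn(627)=+, sgn(13566)=+, so +1.
(a,b)_17: α=4, u≡15; β=-1, v≡1 (mod 17); (15|17)=+1, (1|17)=+1; sign (−1)^0·+1^-1·+1^4 = +1.
(a,b)_2: α=8, β=-5; u≡3, v≡7 (mod 8); ε(u)ε(v)=1·1, αω(v)=8·0, βω(u)=-5·1; sum ≡ 0  ⇒  +1.
(a,b)_11: α=1, u≡7; β=-2, v≡4 (mod 11); (7|11)=-1, (4|11)=+1; sign (−1)^0·-1^-2·+1^1 = +1.
(a,b)_19: α=1, u≡10; β=5, v≡17 (mod 19); (10|19)=-1, (17|19)=+1; sign (−1)^1·-1^5·+1^1 = +1.
Ram(a, b) = ∅: the form 627·x² + 13566·y² − z² is isotropic over every ℚ_v, so by Hasse–Minkowski it is isotropic over ℚ.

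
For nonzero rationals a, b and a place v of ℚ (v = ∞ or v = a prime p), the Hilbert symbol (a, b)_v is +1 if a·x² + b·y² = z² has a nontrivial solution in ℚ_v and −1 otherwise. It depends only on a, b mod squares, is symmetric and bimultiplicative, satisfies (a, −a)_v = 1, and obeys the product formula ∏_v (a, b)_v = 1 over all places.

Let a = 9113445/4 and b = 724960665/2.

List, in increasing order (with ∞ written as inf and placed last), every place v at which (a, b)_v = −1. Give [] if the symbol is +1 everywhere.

[2, 11]

(a, b) ≡ (2805, 72930) mod (ℚ^×)²; places V = {2, 3, 5, 11, 13, 17, 19, 47, ∞}.
(a,b)_13: α=0, u≡4; β=1, v≡7 (mod 13); (4|13)=+1, (7|13)=-1; sign (−1)^0·+1^1·-1^0 = +1.
(a,b)_3: α=3, u≡2; β=3, v≡1 (mod 3); (2|3)=-1, (1|3)=+1; sign (−1)^1·-1^3·+1^3 = +1.
(a,b)_5: α=1, u≡1; β=1, v≡4 (mod 5); (1|5)=+1, (4|5)=+1; sign (−1)^0·+1^1·+1^1 = +1.
(a,b)_19: α=2, u≡8; β=0, v≡14 (mod 19); (8|19)=-1, (14|19)=-1; sign (−1)^0·-1^0·-1^2 = +1.
(a,b)_11: α=1, u≡2; β=1, v≡8 (mod 11); (2|11)=-1, (8|11)=-1; sign (−1)^1·-1^1·-1^1 = -1.
(a,b)_17: α=1, u≡6; β=1, v≡12 (mod 17); (6|17)=-1, (12|17)=-1; sign (−1)^0·-1^1·-1^1 = +1.
(a,b)_∞: sgn(2805)=+, sgn(72930)=+, so +1.
(a,b)_2: α=-2, β=-1; u≡5, v≡1 (mod 8); ε(u)ε(v)=0·0, αω(v)=-2·0, βω(u)=-1·1; sum ≡ 1  ⇒  -1.
(a,b)_47: α=0, u≡1; β=2, v≡39 (mod 47); (1|47)=+1, (39|47)=-1; sign (−1)^0·+1^2·-1^0 = +1.
(2805, 72930 / ℚ) ramifies at {2, 11}: a division algebra.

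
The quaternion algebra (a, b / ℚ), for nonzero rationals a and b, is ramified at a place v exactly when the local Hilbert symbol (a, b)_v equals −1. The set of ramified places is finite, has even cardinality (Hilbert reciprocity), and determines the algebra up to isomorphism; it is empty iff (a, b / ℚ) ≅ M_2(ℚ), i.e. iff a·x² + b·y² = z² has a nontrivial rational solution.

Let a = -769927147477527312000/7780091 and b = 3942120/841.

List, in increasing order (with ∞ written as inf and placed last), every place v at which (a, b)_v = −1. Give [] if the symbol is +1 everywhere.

Mod squares: a ≡ -30030, b ≡ 2730. Check v ∈ {∞, 2, 3, 5, 7, 11, 13, 19, 23, 29, 41}.
v=5: a=5^3·(≡4), b=5^1·(≡4) mod 5; (4|5)=+1, (4|5)=+1; (−1)^{3·1·2}·(+1)^1·(+1)^3 = +1.
v=∞: -30030 < 0 and 2730 > 0  ⇒  (a,b)_∞ = +1.
v=13: a=13^3·(≡10), b=13^1·(≡6) mod 13; (10|13)=+1, (6|13)=-1; (−1)^{3·1·6}·(+1)^1·(-1)^3 = -1.
v=7: a=7^1·(≡4), b=7^1·(≡3) mod 7; (4|7)=+1, (3|7)=-1; (−1)^{1·1·3}·(+1)^1·(-1)^1 = +1.
v=41: a=41^2·(≡36), b=41^0·(≡22) mod 41; (36|41)=+1, (22|41)=-1; (−1)^{2·0·20}·(+1)^0·(-1)^2 = +1.
v=23: a=23^2·(≡16), b=23^0·(≡8) mod 23; (16|23)=+1, (8|23)=+1; (−1)^{2·0·11}·(+1)^0·(+1)^2 = +1.
v=11: a=11^-1·(≡3), b=11^0·(≡10) mod 11; (3|11)=+1, (10|11)=-1; (−1)^{-1·0·5}·(+1)^0·(-1)^-1 = -1.
v=29: a=29^-4·(≡19), b=29^-2·(≡5) mod 29; (19|29)=-1, (5|29)=+1; (−1)^{-4·-2·14}·(-1)^-2·(+1)^-4 = +1.
v=19: a=19^4·(≡4), b=19^2·(≡18) mod 19; (4|19)=+1, (18|19)=-1; (−1)^{4·2·9}·(+1)^2·(-1)^4 = +1.
v=3: a=3^3·(≡1), b=3^1·(≡1) mod 3; (1|3)=+1, (1|3)=+1; (−1)^{3·1·1}·(+1)^1·(+1)^3 = -1.
v=2: v_2(a)=7, v_2(b)=3; units ≡ 1, 5 (mod 8); ε·ε+αω+βω = 0·0+7·1+3·0 ≡ 1  ⇒  (a,b)_2 = -1.
Ram(-30030, 2730) = {2, 3, 11, 13}; no ℚ_2-point on the conic.

[2, 3, 11, 13]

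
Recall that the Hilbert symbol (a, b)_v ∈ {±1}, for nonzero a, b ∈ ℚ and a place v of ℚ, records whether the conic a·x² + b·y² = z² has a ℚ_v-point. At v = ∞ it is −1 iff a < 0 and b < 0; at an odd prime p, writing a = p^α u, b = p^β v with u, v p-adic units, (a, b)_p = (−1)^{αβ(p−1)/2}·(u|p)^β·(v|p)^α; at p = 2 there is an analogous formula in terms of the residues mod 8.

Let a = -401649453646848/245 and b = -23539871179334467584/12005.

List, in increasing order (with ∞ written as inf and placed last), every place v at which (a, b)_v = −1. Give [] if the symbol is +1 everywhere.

Mod squares: a ≡ -146165, b ≡ -59489155. Check v ∈ {∞, 2, 3, 5, 7, 11, 23, 31, 37, 41}.
v=5: a=5^-1·(≡3), b=5^-1·(≡1) mod 5; (3|5)=-1, (1|5)=+1; (−1)^{-1·-1·2}·(-1)^-1·(+1)^-1 = -1.
v=23: a=23^1·(≡2), b=23^1·(≡18) mod 23; (2|23)=+1, (18|23)=+1; (−1)^{1·1·11}·(+1)^1·(+1)^1 = -1.
v=2: v_2(a)=10, v_2(b)=14; units ≡ 3, 5 (mod 8); ε·ε+αω+βω = 1·0+10·1+14·1 ≡ 0  ⇒  (a,b)_2 = +1.
v=37: a=37^2·(≡5), b=37^3·(≡31) mod 37; (5|37)=-1, (31|37)=-1; (−1)^{2·3·18}·(-1)^3·(-1)^2 = -1.
v=41: a=41^1·(≡21), b=41^1·(≡14) mod 41; (21|41)=+1, (14|41)=-1; (−1)^{1·1·20}·(+1)^1·(-1)^1 = -1.
v=7: a=7^-2·(≡4), b=7^-4·(≡2) mod 7; (4|7)=+1, (2|7)=+1; (−1)^{-2·-4·3}·(+1)^-4·(+1)^-2 = +1.
v=∞: -146165 < 0 and -59489155 < 0  ⇒  (a,b)_∞ = -1.
v=3: a=3^4·(≡1), b=3^6·(≡2) mod 3; (1|3)=+1, (2|3)=-1; (−1)^{4·6·1}·(+1)^6·(-1)^4 = +1.
v=31: a=31^1·(≡5), b=31^1·(≡5) mod 31; (5|31)=+1, (5|31)=+1; (−1)^{1·1·15}·(+1)^1·(+1)^1 = -1.
v=11: a=11^2·(≡4), b=11^3·(≡1) mod 11; (4|11)=+1, (1|11)=+1; (−1)^{2·3·5}·(+1)^3·(+1)^2 = +1.
|Ram(-146165, -59489155)| = 6, even; anisotropic at {5, 23, 31, 37, 41, ∞}.

[5, 23, 31, 37, 41, inf]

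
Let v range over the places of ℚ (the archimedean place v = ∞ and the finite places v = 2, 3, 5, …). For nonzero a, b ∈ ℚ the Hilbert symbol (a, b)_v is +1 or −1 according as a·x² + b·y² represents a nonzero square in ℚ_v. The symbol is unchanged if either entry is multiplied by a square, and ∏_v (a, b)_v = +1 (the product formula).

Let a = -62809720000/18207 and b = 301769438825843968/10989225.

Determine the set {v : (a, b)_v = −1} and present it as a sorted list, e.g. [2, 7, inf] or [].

[31, 37]

Mod squares: a ≡ -8029, b ≡ 37. Check v ∈ {∞, 2, 3, 5, 7, 13, 17, 19, 31, 37}.
v=17: a=17^-2·(≡6), b=17^-2·(≡5) mod 17; (6|17)=-1, (5|17)=-1; (−1)^{-2·-2·8}·(-1)^-2·(-1)^-2 = +1.
v=31: a=31^1·(≡1), b=31^2·(≡27) mod 31; (1|31)=+1, (27|31)=-1; (−1)^{1·2·15}·(+1)^2·(-1)^1 = -1.
v=37: a=37^3·(≡6), b=37^5·(≡3) mod 37; (6|37)=-1, (3|37)=+1; (−1)^{3·5·18}·(-1)^5·(+1)^3 = -1.
v=19: a=19^0·(≡12), b=19^2·(≡14) mod 19; (12|19)=-1, (14|19)=-1; (−1)^{0·2·9}·(-1)^2·(-1)^0 = +1.
v=5: a=5^4·(≡4), b=5^-2·(≡2) mod 5; (4|5)=+1, (2|5)=-1; (−1)^{4·-2·2}·(+1)^-2·(-1)^4 = +1.
v=13: a=13^0·(≡11), b=13^-2·(≡8) mod 13; (11|13)=-1, (8|13)=-1; (−1)^{0·-2·6}·(-1)^-2·(-1)^0 = +1.
v=7: a=7^-1·(≡2), b=7^2·(≡1) mod 7; (2|7)=+1, (1|7)=+1; (−1)^{-1·2·3}·(+1)^2·(+1)^-1 = +1.
v=3: a=3^-2·(≡2), b=3^-2·(≡1) mod 3; (2|3)=-1, (1|3)=+1; (−1)^{-2·-2·1}·(-1)^-2·(+1)^-2 = +1.
v=2: v_2(a)=6, v_2(b)=8; units ≡ 3, 5 (mod 8); ε·ε+αω+βω = 1·0+6·1+8·1 ≡ 0  ⇒  (a,b)_2 = +1.
v=∞: -8029 < 0 and 37 > 0  ⇒  (a,b)_∞ = +1.
Ram(-8029, 37) = {31, 37}; no ℚ_31-point on the conic.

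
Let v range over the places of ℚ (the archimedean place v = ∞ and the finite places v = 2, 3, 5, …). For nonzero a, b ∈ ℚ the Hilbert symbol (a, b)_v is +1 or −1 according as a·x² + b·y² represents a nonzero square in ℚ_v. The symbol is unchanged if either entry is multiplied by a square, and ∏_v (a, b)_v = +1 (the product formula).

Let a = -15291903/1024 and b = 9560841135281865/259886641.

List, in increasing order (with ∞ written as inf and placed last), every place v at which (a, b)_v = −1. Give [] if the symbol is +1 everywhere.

Mod squares: a ≡ -18183, b ≡ 65. Check v ∈ {∞, 2, 3, 5, 7, 11, 13, 19, 23, 29, 47}.
v=2: v_2(a)=-10, v_2(b)=0; units ≡ 1, 1 (mod 8); ε·ε+αω+βω = 0·0+-10·0+0·0 ≡ 0  ⇒  (a,b)_2 = +1.
v=23: a=23^0·(≡7), b=23^2·(≡11) mod 23; (7|23)=-1, (11|23)=-1; (−1)^{0·2·11}·(-1)^2·(-1)^0 = +1.
v=3: a=3^1·(≡2), b=3^2·(≡2) mod 3; (2|3)=-1, (2|3)=-1; (−1)^{1·2·1}·(-1)^2·(-1)^1 = -1.
v=∞: -18183 < 0 and 65 > 0  ⇒  (a,b)_∞ = +1.
v=7: a=7^0·(≡5), b=7^-6·(≡4) mod 7; (5|7)=-1, (4|7)=+1; (−1)^{0·-6·3}·(-1)^-6·(+1)^0 = +1.
v=5: a=5^0·(≡3), b=5^1·(≡3) mod 5; (3|5)=-1, (3|5)=-1; (−1)^{0·1·2}·(-1)^1·(-1)^0 = -1.
v=13: a=13^0·(≡1), b=13^1·(≡6) mod 13; (1|13)=+1, (6|13)=-1; (−1)^{0·1·6}·(+1)^1·(-1)^0 = +1.
v=19: a=19^1·(≡8), b=19^2·(≡2) mod 19; (8|19)=-1, (2|19)=-1; (−1)^{1·2·9}·(-1)^2·(-1)^1 = -1.
v=29: a=29^3·(≡27), b=29^4·(≡24) mod 29; (27|29)=-1, (24|29)=+1; (−1)^{3·4·14}·(-1)^4·(+1)^3 = +1.
v=47: a=47^0·(≡3), b=47^-2·(≡28) mod 47; (3|47)=+1, (28|47)=+1; (−1)^{0·-2·23}·(+1)^-2·(+1)^0 = +1.
v=11: a=11^1·(≡7), b=11^2·(≡7) mod 11; (7|11)=-1, (7|11)=-1; (−1)^{1·2·5}·(-1)^2·(-1)^1 = -1.
Ram(-18183, 65) = {3, 5, 11, 19}; no ℚ_3-point on the conic.

[3, 5, 11, 19]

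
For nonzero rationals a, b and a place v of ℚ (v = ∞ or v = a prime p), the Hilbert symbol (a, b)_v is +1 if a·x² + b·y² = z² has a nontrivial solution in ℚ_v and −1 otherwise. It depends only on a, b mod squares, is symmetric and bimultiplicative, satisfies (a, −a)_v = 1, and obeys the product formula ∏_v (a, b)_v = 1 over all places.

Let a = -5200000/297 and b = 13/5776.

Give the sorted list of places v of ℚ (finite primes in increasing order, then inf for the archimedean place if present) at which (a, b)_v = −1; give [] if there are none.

(a, b) ≡ (-4290, 13) mod (ℚ^×)²; places V = {2, 3, 5, 11, 13, 19, ∞}.
(a,b)_2: α=7, β=-4; u≡7, v≡5 (mod 8); ε(u)ε(v)=1·0, αω(v)=7·1, βω(u)=-4·0; sum ≡ 1  ⇒  -1.
(a,b)_19: α=0, u≡6; β=-2, v≡2 (mod 19); (6|19)=+1, (2|19)=-1; sign (−1)^0·+1^-2·-1^0 = +1.
(a,b)_5: α=5, u≡3; β=0, v≡3 (mod 5); (3|5)=-1, (3|5)=-1; sign (−1)^0·-1^0·-1^5 = -1.
(a,b)_∞: sgn(-4290)=−, sgn(13)=+, so +1.
(a,b)_13: α=1, u≡8; β=1, v≡10 (mod 13); (8|13)=-1, (10|13)=+1; sign (−1)^0·-1^1·+1^1 = -1.
(a,b)_3: α=-3, u≡1; β=0, v≡1 (mod 3); (1|3)=+1, (1|3)=+1; sign (−1)^0·+1^0·+1^-3 = +1.
(a,b)_11: α=-1, u≡6; β=0, v≡2 (mod 11); (6|11)=-1, (2|11)=-1; sign (−1)^0·-1^0·-1^-1 = -1.
Ram(-4290, 13) = {2, 5, 11, 13}; no ℚ_2-point on the conic.

[2, 5, 11, 13]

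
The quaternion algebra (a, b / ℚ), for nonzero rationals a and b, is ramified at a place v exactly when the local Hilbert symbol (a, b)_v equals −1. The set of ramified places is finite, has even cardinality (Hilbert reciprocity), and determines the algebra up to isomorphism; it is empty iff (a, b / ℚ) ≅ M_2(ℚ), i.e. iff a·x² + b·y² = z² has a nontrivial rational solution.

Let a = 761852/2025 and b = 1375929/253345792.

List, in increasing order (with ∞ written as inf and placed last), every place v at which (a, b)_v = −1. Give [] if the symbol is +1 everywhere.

(a, b) ≡ (23, 7) mod (ℚ^×)²; places V = {2, 3, 5, 7, 13, 17, 23, 47, ∞}.
(a,b)_∞: sgn(23)=+, sgn(7)=+, so +1.
(a,b)_17: α=0, u≡7; β=2, v≡14 (mod 17); (7|17)=-1, (14|17)=-1; sign (−1)^0·-1^2·-1^0 = +1.
(a,b)_3: α=-4, u≡2; β=2, v≡1 (mod 3); (2|3)=-1, (1|3)=+1; sign (−1)^0·-1^2·+1^-4 = +1.
(a,b)_13: α=2, u≡1; β=0, v≡2 (mod 13); (1|13)=+1, (2|13)=-1; sign (−1)^0·+1^0·-1^2 = +1.
(a,b)_23: α=1, u≡4; β=2, v≡14 (mod 23); (4|23)=+1, (14|23)=-1; sign (−1)^0·+1^2·-1^1 = -1.
(a,b)_5: α=-2, u≡2; β=0, v≡2 (mod 5); (2|5)=-1, (2|5)=-1; sign (−1)^0·-1^0·-1^-2 = +1.
(a,b)_7: α=2, u≡4; β=-1, v≡1 (mod 7); (4|7)=+1, (1|7)=+1; sign (−1)^0·+1^-1·+1^2 = +1.
(a,b)_2: α=2, β=-14; u≡7, v≡7 (mod 8); ε(u)ε(v)=1·1, αω(v)=2·0, βω(u)=-14·0; sum ≡ 1  ⇒  -1.
(a,b)_47: α=0, u≡19; β=-2, v≡24 (mod 47); (19|47)=-1, (24|47)=+1; sign (−1)^0·-1^-2·+1^0 = +1.
Ram(23, 7) = {2, 23}; no ℚ_2-point on the conic.

[2, 23]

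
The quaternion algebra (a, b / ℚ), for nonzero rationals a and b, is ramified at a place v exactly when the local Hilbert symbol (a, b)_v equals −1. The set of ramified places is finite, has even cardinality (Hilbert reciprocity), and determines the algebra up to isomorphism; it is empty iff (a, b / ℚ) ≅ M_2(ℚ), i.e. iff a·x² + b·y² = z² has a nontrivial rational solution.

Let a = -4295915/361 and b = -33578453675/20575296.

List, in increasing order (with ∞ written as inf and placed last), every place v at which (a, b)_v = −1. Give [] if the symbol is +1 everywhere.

[5, 13, 29, 31, 41, inf]

(a, b) ≡ (-4295915, -47027) mod (ℚ^×)²; places V = {2, 3, 5, 7, 13, 19, 29, 31, 37, 41, 43, 53, ∞}.
(a,b)_7: α=0, u≡5; β=-2, v≡5 (mod 7); (5|7)=-1, (5|7)=-1; sign (−1)^0·-1^-2·-1^0 = +1.
(a,b)_3: α=0, u≡1; β=-8, v≡1 (mod 3); (1|3)=+1, (1|3)=+1; sign (−1)^0·+1^-8·+1^0 = +1.
(a,b)_19: α=-2, u≡4; β=0, v≡11 (mod 19); (4|19)=+1, (11|19)=+1; sign (−1)^0·+1^0·+1^-2 = +1.
(a,b)_43: α=1, u≡37; β=0, v≡41 (mod 43); (37|43)=-1, (41|43)=+1; sign (−1)^0·-1^0·+1^1 = +1.
(a,b)_37: α=0, u≡28; β=1, v≡29 (mod 37); (28|37)=+1, (29|37)=-1; sign (−1)^0·+1^1·-1^0 = +1.
(a,b)_13: α=1, u≡7; β=4, v≡6 (mod 13); (7|13)=-1, (6|13)=-1; sign (−1)^0·-1^4·-1^1 = -1.
(a,b)_5: α=1, u≡2; β=2, v≡3 (mod 5); (2|5)=-1, (3|5)=-1; sign (−1)^0·-1^2·-1^1 = -1.
(a,b)_53: α=1, u≡23; β=0, v≡40 (mod 53); (23|53)=-1, (40|53)=+1; sign (−1)^0·-1^0·+1^1 = +1.
(a,b)_29: α=1, u≡2; β=0, v≡27 (mod 29); (2|29)=-1, (27|29)=-1; sign (−1)^0·-1^0·-1^1 = -1.
(a,b)_∞: sgn(-4295915)=−, sgn(-47027)=−, so -1.
(a,b)_2: α=0, β=-6; u≡5, v≡5 (mod 8); ε(u)ε(v)=0·0, αω(v)=0·1, βω(u)=-6·1; sum ≡ 0  ⇒  +1.
(a,b)_31: α=0, u≡11; β=1, v≡5 (mod 31); (11|31)=-1, (5|31)=+1; sign (−1)^0·-1^1·+1^0 = -1.
(a,b)_41: α=0, u≡38; β=1, v≡21 (mod 41); (38|41)=-1, (21|41)=+1; sign (−1)^0·-1^1·+1^0 = -1.
Ram(-4295915, -47027) = {5, 13, 29, 31, 41, ∞}; no ℚ_5-point on the conic.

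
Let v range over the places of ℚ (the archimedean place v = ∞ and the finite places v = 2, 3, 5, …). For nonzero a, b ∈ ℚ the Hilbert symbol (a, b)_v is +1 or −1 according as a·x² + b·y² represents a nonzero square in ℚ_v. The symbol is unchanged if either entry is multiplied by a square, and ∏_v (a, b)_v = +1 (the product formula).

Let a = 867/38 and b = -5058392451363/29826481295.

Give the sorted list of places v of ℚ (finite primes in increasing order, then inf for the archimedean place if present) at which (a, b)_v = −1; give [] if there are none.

[2, 19]

Mod squares: a ≡ 114, b ≡ -285. Check v ∈ {∞, 2, 3, 5, 13, 17, 19, 23, 29, 41, 47}.
v=∞: 114 > 0 and -285 < 0  ⇒  (a,b)_∞ = +1.
v=47: a=47^0·(≡29), b=47^-2·(≡19) mod 47; (29|47)=-1, (19|47)=-1; (−1)^{0·-2·23}·(-1)^-2·(-1)^0 = +1.
v=2: v_2(a)=-1, v_2(b)=0; units ≡ 1, 3 (mod 8); ε·ε+αω+βω = 0·1+-1·1+0·0 ≡ 1  ⇒  (a,b)_2 = -1.
v=3: a=3^1·(≡2), b=3^9·(≡1) mod 3; (2|3)=-1, (1|3)=+1; (−1)^{1·9·1}·(-1)^9·(+1)^1 = +1.
v=13: a=13^0·(≡4), b=13^-2·(≡3) mod 13; (4|13)=+1, (3|13)=+1; (−1)^{0·-2·6}·(+1)^-2·(+1)^0 = +1.
v=19: a=19^-1·(≡6), b=19^-1·(≡17) mod 19; (6|19)=+1, (17|19)=+1; (−1)^{-1·-1·9}·(+1)^-1·(+1)^-1 = -1.
v=29: a=29^0·(≡19), b=29^-2·(≡9) mod 29; (19|29)=-1, (9|29)=+1; (−1)^{0·-2·14}·(-1)^-2·(+1)^0 = +1.
v=17: a=17^2·(≡5), b=17^2·(≡16) mod 17; (5|17)=-1, (16|17)=+1; (−1)^{2·2·8}·(-1)^2·(+1)^2 = +1.
v=5: a=5^0·(≡4), b=5^-1·(≡3) mod 5; (4|5)=+1, (3|5)=-1; (−1)^{0·-1·2}·(+1)^-1·(-1)^0 = +1.
v=23: a=23^0·(≡21), b=23^2·(≡10) mod 23; (21|23)=-1, (10|23)=-1; (−1)^{0·2·11}·(-1)^2·(-1)^0 = +1.
v=41: a=41^0·(≡39), b=41^2·(≡16) mod 41; (39|41)=+1, (16|41)=+1; (−1)^{0·2·20}·(+1)^2·(+1)^0 = +1.
Ram(114, -285) = {2, 19}; no ℚ_2-point on the conic.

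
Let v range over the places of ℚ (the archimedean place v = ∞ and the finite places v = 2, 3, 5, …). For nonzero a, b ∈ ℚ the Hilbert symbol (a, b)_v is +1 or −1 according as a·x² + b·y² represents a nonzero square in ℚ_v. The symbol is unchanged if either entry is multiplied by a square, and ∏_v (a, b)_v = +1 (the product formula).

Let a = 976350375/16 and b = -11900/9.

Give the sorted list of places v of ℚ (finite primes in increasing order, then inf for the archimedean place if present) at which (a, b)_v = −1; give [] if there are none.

[11, 13]

Mod squares: a ≡ 15015, b ≡ -119. Check v ∈ {∞, 2, 3, 5, 7, 11, 13, 17}.
v=∞: 15015 > 0 and -119 < 0  ⇒  (a,b)_∞ = +1.
v=2: v_2(a)=-4, v_2(b)=2; units ≡ 7, 1 (mod 8); ε·ε+αω+βω = 1·0+-4·0+2·0 ≡ 0  ⇒  (a,b)_2 = +1.
v=11: a=11^1·(≡3), b=11^0·(≡10) mod 11; (3|11)=+1, (10|11)=-1; (−1)^{1·0·5}·(+1)^0·(-1)^1 = -1.
v=17: a=17^2·(≡1), b=17^1·(≡11) mod 17; (1|17)=+1, (11|17)=-1; (−1)^{2·1·8}·(+1)^1·(-1)^2 = +1.
v=3: a=3^3·(≡1), b=3^-2·(≡1) mod 3; (1|3)=+1, (1|3)=+1; (−1)^{3·-2·1}·(+1)^-2·(+1)^3 = +1.
v=13: a=13^1·(≡5), b=13^0·(≡11) mod 13; (5|13)=-1, (11|13)=-1; (−1)^{1·0·6}·(-1)^0·(-1)^1 = -1.
v=5: a=5^3·(≡3), b=5^2·(≡1) mod 5; (3|5)=-1, (1|5)=+1; (−1)^{3·2·2}·(-1)^2·(+1)^3 = +1.
v=7: a=7^1·(≡3), b=7^1·(≡4) mod 7; (3|7)=-1, (4|7)=+1; (−1)^{1·1·3}·(-1)^1·(+1)^1 = +1.
|Ram(15015, -119)| = 2, even; anisotropic at {11, 13}.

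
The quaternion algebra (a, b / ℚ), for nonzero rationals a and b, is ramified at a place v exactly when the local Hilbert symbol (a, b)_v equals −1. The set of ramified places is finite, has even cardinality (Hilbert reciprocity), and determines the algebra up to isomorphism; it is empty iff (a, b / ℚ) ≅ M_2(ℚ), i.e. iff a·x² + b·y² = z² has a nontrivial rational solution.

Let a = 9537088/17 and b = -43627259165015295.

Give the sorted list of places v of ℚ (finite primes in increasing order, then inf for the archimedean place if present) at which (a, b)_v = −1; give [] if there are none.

(a, b) ≡ (2533289, -55) mod (ℚ^×)²; places V = {2, 3, 5, 7, 11, 17, 19, 23, 31, ∞}.
(a,b)_31: α=1, u≡13; β=2, v≡4 (mod 31); (13|31)=-1, (4|31)=+1; sign (−1)^0·-1^2·+1^1 = +1.
(a,b)_3: α=0, u≡2; β=6, v≡2 (mod 3); (2|3)=-1, (2|3)=-1; sign (−1)^0·-1^6·-1^0 = +1.
(a,b)_∞: sgn(2533289)=+, sgn(-55)=−, so +1.
(a,b)_11: α=1, u≡9; β=3, v≡6 (mod 11); (9|11)=+1, (6|11)=-1; sign (−1)^1·+1^3·-1^1 = +1.
(a,b)_19: α=1, u≡14; β=2, v≡13 (mod 19); (14|19)=-1, (13|19)=-1; sign (−1)^0·-1^2·-1^1 = -1.
(a,b)_7: α=0, u≡5; β=2, v≡1 (mod 7); (5|7)=-1, (1|7)=+1; sign (−1)^0·-1^2·+1^0 = +1.
(a,b)_5: α=0, u≡4; β=1, v≡1 (mod 5); (4|5)=+1, (1|5)=+1; sign (−1)^0·+1^1·+1^0 = +1.
(a,b)_17: α=-1, u≡3; β=0, v≡8 (mod 17); (3|17)=-1, (8|17)=+1; sign (−1)^0·-1^0·+1^-1 = +1.
(a,b)_23: α=1, u≡21; β=2, v≡15 (mod 23); (21|23)=-1, (15|23)=-1; sign (−1)^0·-1^2·-1^1 = -1.
(a,b)_2: α=6, β=0; u≡1, v≡1 (mod 8); ε(u)ε(v)=0·0, αω(v)=6·0, βω(u)=0·0; sum ≡ 0  ⇒  +1.
Ram(2533289, -55) = {19, 23}; no ℚ_19-point on the conic.

[19, 23]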